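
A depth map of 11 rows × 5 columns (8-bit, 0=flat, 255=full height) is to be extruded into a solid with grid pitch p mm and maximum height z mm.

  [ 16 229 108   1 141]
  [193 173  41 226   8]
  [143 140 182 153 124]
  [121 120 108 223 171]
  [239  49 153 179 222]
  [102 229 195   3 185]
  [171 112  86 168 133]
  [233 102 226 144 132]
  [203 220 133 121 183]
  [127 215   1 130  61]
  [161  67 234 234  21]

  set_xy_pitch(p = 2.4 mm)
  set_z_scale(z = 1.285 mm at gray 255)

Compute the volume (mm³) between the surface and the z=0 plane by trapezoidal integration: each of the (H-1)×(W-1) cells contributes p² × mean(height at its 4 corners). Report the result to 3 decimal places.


166.282

height_mm = gray/255 × 1.285; cell vol = 2.4² × mean(4 corners)
unit = 2.4² × 1.285 / (4×255) = 0.00725647 mm³ per gray-sum
row 0: Σ corner-gray over 4 cells = 1914  → 13.8889
row 1: Σ corner-gray over 4 cells = 2298  → 16.6754
row 2: Σ corner-gray over 4 cells = 2411  → 17.4954
row 3: Σ corner-gray over 4 cells = 2417  → 17.5389
row 4: Σ corner-gray over 4 cells = 2364  → 17.1543
row 5: Σ corner-gray over 4 cells = 2177  → 15.7973
row 6: Σ corner-gray over 4 cells = 2345  → 17.0164
row 7: Σ corner-gray over 4 cells = 2643  → 19.1789
row 8: Σ corner-gray over 4 cells = 2214  → 16.0658
row 9: Σ corner-gray over 4 cells = 2132  → 15.4708
Σ rows: total corner-gray = 22915  → 166.2820 mm³


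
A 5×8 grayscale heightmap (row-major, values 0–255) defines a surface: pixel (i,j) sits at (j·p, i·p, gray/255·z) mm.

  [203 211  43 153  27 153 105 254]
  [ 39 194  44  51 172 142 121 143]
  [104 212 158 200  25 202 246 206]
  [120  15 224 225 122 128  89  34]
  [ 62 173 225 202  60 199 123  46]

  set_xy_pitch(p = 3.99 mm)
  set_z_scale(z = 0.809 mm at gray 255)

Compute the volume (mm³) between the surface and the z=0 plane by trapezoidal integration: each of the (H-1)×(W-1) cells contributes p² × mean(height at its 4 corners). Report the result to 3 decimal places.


height_mm = gray/255 × 0.809; cell vol = 3.99² × mean(4 corners)
unit = 3.99² × 0.809 / (4×255) = 0.0126268 mm³ per gray-sum
row 0: Σ corner-gray over 7 cells = 3471  → 43.8277
row 1: Σ corner-gray over 7 cells = 4026  → 50.8356
row 2: Σ corner-gray over 7 cells = 4156  → 52.4771
row 3: Σ corner-gray over 7 cells = 3832  → 48.3860
Σ rows: total corner-gray = 15485  → 195.5264 mm³

195.526


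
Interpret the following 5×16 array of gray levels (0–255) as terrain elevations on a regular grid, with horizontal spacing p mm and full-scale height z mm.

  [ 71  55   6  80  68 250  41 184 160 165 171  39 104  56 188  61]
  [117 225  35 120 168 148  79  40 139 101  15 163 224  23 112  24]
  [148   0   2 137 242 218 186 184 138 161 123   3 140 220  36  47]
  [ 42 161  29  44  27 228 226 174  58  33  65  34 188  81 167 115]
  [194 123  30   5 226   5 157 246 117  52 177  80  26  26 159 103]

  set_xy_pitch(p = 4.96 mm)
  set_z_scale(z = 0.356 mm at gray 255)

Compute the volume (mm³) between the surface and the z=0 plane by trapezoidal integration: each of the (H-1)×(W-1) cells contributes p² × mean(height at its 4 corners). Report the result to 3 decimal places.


231.791

height_mm = gray/255 × 0.356; cell vol = 4.96² × mean(4 corners)
unit = 4.96² × 0.356 / (4×255) = 0.00858644 mm³ per gray-sum
row 0: Σ corner-gray over 15 cells = 6591  → 56.5932
row 1: Σ corner-gray over 15 cells = 7100  → 60.9637
row 2: Σ corner-gray over 15 cells = 6962  → 59.7788
row 3: Σ corner-gray over 15 cells = 6342  → 54.4552
Σ rows: total corner-gray = 26995  → 231.7910 mm³


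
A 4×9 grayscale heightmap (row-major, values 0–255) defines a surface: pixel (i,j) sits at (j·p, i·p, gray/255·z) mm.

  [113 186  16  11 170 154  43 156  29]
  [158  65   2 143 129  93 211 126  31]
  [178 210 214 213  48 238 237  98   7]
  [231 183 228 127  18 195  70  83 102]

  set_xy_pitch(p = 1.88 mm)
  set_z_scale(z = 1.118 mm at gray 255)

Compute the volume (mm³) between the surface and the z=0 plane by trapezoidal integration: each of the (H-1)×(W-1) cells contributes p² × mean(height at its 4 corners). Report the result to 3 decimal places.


height_mm = gray/255 × 1.118; cell vol = 1.88² × mean(4 corners)
unit = 1.88² × 1.118 / (4×255) = 0.00387398 mm³ per gray-sum
row 0: Σ corner-gray over 8 cells = 3341  → 12.9430
row 1: Σ corner-gray over 8 cells = 4428  → 17.1540
row 2: Σ corner-gray over 8 cells = 4842  → 18.7578
Σ rows: total corner-gray = 12611  → 48.8548 mm³

48.855


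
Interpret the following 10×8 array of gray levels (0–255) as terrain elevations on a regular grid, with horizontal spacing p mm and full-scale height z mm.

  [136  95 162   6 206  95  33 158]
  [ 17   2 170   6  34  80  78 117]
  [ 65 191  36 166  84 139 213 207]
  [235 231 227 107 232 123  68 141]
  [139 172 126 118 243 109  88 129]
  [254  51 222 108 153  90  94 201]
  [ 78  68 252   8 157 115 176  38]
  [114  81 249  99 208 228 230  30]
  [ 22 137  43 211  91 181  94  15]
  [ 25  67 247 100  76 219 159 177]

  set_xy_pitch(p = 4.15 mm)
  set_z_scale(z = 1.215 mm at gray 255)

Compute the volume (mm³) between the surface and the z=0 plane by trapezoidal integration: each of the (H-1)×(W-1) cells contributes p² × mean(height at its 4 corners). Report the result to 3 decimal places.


height_mm = gray/255 × 1.215; cell vol = 4.15² × mean(4 corners)
unit = 4.15² × 1.215 / (4×255) = 0.020515 mm³ per gray-sum
row 0: Σ corner-gray over 7 cells = 2362  → 48.4565
row 1: Σ corner-gray over 7 cells = 2804  → 57.5242
row 2: Σ corner-gray over 7 cells = 4282  → 87.8454
row 3: Σ corner-gray over 7 cells = 4332  → 88.8711
row 4: Σ corner-gray over 7 cells = 3871  → 79.4137
row 5: Σ corner-gray over 7 cells = 3559  → 73.0130
row 6: Σ corner-gray over 7 cells = 4002  → 82.1012
row 7: Σ corner-gray over 7 cells = 3885  → 79.7009
row 8: Σ corner-gray over 7 cells = 3489  → 71.5770
Σ rows: total corner-gray = 32586  → 668.5030 mm³

668.503


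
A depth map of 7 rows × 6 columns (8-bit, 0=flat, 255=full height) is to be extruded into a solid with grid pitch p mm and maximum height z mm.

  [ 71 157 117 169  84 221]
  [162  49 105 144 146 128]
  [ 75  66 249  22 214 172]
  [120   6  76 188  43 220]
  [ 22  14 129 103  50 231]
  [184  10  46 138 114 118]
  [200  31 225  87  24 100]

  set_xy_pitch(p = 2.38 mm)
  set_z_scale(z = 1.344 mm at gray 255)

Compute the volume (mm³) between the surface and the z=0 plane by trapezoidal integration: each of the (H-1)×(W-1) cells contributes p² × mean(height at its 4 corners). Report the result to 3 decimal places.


96.222

height_mm = gray/255 × 1.344; cell vol = 2.38² × mean(4 corners)
unit = 2.38² × 1.344 / (4×255) = 0.00746368 mm³ per gray-sum
row 0: Σ corner-gray over 5 cells = 2524  → 18.8383
row 1: Σ corner-gray over 5 cells = 2527  → 18.8607
row 2: Σ corner-gray over 5 cells = 2315  → 17.2784
row 3: Σ corner-gray over 5 cells = 1811  → 13.5167
row 4: Σ corner-gray over 5 cells = 1763  → 13.1585
row 5: Σ corner-gray over 5 cells = 1952  → 14.5691
Σ rows: total corner-gray = 12892  → 96.2218 mm³


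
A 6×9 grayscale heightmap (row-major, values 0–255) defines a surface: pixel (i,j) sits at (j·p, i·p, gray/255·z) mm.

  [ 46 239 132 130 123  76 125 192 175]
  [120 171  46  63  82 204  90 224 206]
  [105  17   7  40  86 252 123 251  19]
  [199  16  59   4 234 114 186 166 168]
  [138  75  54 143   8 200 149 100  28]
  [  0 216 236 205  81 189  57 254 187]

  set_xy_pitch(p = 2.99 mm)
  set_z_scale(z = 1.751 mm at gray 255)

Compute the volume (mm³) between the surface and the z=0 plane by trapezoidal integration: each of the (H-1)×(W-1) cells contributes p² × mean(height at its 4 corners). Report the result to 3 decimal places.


299.884

height_mm = gray/255 × 1.751; cell vol = 2.99² × mean(4 corners)
unit = 2.99² × 1.751 / (4×255) = 0.0153472 mm³ per gray-sum
row 0: Σ corner-gray over 8 cells = 4341  → 66.6221
row 1: Σ corner-gray over 8 cells = 3762  → 57.7361
row 2: Σ corner-gray over 8 cells = 3601  → 55.2652
row 3: Σ corner-gray over 8 cells = 3549  → 54.4671
row 4: Σ corner-gray over 8 cells = 4287  → 65.7933
Σ rows: total corner-gray = 19540  → 299.8837 mm³


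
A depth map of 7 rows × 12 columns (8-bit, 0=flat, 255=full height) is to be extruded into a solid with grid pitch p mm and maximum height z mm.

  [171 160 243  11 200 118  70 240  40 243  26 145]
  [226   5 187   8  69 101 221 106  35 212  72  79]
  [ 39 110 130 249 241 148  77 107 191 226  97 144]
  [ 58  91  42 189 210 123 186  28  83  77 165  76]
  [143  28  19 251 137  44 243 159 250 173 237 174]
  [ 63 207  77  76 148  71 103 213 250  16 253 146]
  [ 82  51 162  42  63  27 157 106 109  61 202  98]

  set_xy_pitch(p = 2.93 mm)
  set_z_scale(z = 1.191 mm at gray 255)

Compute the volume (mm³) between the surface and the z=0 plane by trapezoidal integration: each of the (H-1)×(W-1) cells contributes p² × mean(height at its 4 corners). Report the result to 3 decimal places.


height_mm = gray/255 × 1.191; cell vol = 2.93² × mean(4 corners)
unit = 2.93² × 1.191 / (4×255) = 0.0100241 mm³ per gray-sum
row 0: Σ corner-gray over 11 cells = 5355  → 53.6792
row 1: Σ corner-gray over 11 cells = 5672  → 56.8569
row 2: Σ corner-gray over 11 cells = 5857  → 58.7113
row 3: Σ corner-gray over 11 cells = 5921  → 59.3529
row 4: Σ corner-gray over 11 cells = 6436  → 64.5153
row 5: Σ corner-gray over 11 cells = 5177  → 51.8949
Σ rows: total corner-gray = 34418  → 345.0106 mm³

345.011


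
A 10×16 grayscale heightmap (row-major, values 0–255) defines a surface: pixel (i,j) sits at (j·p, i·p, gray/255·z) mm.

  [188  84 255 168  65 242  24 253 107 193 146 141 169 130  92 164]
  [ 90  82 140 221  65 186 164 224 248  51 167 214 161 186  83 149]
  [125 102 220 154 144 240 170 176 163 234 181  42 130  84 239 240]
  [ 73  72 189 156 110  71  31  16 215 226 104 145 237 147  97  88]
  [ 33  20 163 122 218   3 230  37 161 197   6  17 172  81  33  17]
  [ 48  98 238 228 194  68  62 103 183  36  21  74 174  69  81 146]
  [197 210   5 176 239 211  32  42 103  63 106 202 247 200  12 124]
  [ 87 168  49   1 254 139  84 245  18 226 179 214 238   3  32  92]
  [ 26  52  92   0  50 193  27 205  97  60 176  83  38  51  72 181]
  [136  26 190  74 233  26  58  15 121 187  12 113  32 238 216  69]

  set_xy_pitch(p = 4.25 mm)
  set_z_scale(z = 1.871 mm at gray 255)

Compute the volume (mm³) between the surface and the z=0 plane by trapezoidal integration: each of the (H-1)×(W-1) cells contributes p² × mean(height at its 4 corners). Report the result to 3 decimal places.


2262.571

height_mm = gray/255 × 1.871; cell vol = 4.25² × mean(4 corners)
unit = 4.25² × 1.871 / (4×255) = 0.0331323 mm³ per gray-sum
row 0: Σ corner-gray over 15 cells = 9113  → 301.9346
row 1: Σ corner-gray over 15 cells = 9546  → 316.2809
row 2: Σ corner-gray over 15 cells = 8716  → 288.7811
row 3: Σ corner-gray over 15 cells = 6763  → 224.0737
row 4: Σ corner-gray over 15 cells = 6422  → 212.7756
row 5: Σ corner-gray over 15 cells = 7469  → 247.4651
row 6: Σ corner-gray over 15 cells = 7896  → 261.6126
row 7: Σ corner-gray over 15 cells = 6478  → 214.6310
row 8: Σ corner-gray over 15 cells = 5886  → 195.0167
Σ rows: total corner-gray = 68289  → 2262.5711 mm³


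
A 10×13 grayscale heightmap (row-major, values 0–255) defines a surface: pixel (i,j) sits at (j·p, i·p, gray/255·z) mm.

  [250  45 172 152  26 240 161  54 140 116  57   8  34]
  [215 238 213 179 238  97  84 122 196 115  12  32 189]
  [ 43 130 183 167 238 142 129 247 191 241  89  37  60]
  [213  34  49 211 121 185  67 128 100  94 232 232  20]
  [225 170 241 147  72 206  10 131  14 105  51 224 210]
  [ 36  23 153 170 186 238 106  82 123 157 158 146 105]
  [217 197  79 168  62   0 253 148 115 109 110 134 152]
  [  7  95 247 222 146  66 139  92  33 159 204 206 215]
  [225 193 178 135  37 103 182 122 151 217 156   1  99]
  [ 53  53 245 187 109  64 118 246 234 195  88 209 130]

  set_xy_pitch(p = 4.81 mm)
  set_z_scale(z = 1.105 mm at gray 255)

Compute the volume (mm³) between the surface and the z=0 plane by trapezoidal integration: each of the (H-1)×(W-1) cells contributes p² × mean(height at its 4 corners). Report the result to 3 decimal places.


height_mm = gray/255 × 1.105; cell vol = 4.81² × mean(4 corners)
unit = 4.81² × 1.105 / (4×255) = 0.0250641 mm³ per gray-sum
row 0: Σ corner-gray over 12 cells = 6082  → 152.4399
row 1: Σ corner-gray over 12 cells = 7147  → 179.1332
row 2: Σ corner-gray over 12 cells = 6830  → 171.1879
row 3: Σ corner-gray over 12 cells = 6316  → 158.3049
row 4: Σ corner-gray over 12 cells = 6402  → 160.4604
row 5: Σ corner-gray over 12 cells = 6344  → 159.0067
row 6: Σ corner-gray over 12 cells = 6559  → 164.3955
row 7: Σ corner-gray over 12 cells = 6714  → 168.2804
row 8: Σ corner-gray over 12 cells = 6953  → 174.2707
Σ rows: total corner-gray = 59347  → 1487.4796 mm³

1487.480


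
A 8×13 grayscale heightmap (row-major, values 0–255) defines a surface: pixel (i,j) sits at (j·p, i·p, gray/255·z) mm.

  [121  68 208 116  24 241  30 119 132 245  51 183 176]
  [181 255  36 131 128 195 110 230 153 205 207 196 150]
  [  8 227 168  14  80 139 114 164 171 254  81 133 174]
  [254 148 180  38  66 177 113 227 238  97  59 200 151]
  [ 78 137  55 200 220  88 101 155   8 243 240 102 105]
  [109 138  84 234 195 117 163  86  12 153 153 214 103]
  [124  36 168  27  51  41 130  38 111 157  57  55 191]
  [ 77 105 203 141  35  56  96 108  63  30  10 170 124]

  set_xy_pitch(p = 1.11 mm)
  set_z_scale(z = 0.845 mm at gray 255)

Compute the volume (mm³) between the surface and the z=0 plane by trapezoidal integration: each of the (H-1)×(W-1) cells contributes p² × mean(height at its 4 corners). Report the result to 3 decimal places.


45.150

height_mm = gray/255 × 0.845; cell vol = 1.11² × mean(4 corners)
unit = 1.11² × 0.845 / (4×255) = 0.00102071 mm³ per gray-sum
row 0: Σ corner-gray over 12 cells = 7154  → 7.3022
row 1: Σ corner-gray over 12 cells = 7295  → 7.4461
row 2: Σ corner-gray over 12 cells = 6763  → 6.9031
row 3: Σ corner-gray over 12 cells = 6772  → 6.9123
row 4: Σ corner-gray over 12 cells = 6591  → 6.7275
row 5: Σ corner-gray over 12 cells = 5367  → 5.4782
row 6: Σ corner-gray over 12 cells = 4292  → 4.3809
Σ rows: total corner-gray = 44234  → 45.1501 mm³


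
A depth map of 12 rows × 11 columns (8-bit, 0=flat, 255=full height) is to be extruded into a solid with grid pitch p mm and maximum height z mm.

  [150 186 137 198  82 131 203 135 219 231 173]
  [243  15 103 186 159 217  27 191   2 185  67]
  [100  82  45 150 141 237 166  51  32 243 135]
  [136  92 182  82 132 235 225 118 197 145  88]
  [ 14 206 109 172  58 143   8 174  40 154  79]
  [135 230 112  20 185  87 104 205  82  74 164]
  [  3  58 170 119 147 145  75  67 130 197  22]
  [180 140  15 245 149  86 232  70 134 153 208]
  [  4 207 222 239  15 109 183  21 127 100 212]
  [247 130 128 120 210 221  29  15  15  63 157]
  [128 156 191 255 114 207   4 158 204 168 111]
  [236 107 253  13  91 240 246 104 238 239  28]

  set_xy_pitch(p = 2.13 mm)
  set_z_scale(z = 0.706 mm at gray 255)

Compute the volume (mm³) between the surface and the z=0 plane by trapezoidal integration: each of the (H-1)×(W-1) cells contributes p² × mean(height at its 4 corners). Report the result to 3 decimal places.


height_mm = gray/255 × 0.706; cell vol = 2.13² × mean(4 corners)
unit = 2.13² × 0.706 / (4×255) = 0.00314025 mm³ per gray-sum
row 0: Σ corner-gray over 10 cells = 5847  → 18.3610
row 1: Σ corner-gray over 10 cells = 5009  → 15.7295
row 2: Σ corner-gray over 10 cells = 5569  → 17.4880
row 3: Σ corner-gray over 10 cells = 5261  → 16.5208
row 4: Σ corner-gray over 10 cells = 4718  → 14.8157
row 5: Σ corner-gray over 10 cells = 4738  → 14.8785
row 6: Σ corner-gray over 10 cells = 5077  → 15.9430
row 7: Σ corner-gray over 10 cells = 5498  → 17.2651
row 8: Σ corner-gray over 10 cells = 4928  → 15.4751
row 9: Σ corner-gray over 10 cells = 5419  → 17.0170
row 10: Σ corner-gray over 10 cells = 6479  → 20.3457
Σ rows: total corner-gray = 58543  → 183.8394 mm³

183.839


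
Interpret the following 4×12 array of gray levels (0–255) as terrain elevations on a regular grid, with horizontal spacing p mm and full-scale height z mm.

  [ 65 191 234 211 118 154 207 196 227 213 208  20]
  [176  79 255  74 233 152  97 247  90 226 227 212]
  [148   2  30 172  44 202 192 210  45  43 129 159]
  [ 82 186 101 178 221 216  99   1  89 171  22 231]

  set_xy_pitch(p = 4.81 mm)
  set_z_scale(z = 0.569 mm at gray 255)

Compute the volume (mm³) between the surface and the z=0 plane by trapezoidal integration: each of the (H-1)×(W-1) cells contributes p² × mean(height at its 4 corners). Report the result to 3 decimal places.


248.705

height_mm = gray/255 × 0.569; cell vol = 4.81² × mean(4 corners)
unit = 4.81² × 0.569 / (4×255) = 0.0129063 mm³ per gray-sum
row 0: Σ corner-gray over 11 cells = 7751  → 100.0368
row 1: Σ corner-gray over 11 cells = 6193  → 79.9288
row 2: Σ corner-gray over 11 cells = 5326  → 68.7390
Σ rows: total corner-gray = 19270  → 248.7047 mm³


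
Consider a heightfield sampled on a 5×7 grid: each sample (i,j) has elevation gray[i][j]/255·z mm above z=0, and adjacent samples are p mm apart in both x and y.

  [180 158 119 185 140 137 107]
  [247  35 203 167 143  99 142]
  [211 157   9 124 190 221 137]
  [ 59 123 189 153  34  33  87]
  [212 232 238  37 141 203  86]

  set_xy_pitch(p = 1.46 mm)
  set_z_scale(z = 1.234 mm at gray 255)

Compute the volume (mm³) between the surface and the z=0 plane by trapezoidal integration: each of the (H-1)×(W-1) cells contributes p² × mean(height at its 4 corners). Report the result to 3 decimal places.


33.656

height_mm = gray/255 × 1.234; cell vol = 1.46² × mean(4 corners)
unit = 1.46² × 1.234 / (4×255) = 0.00257882 mm³ per gray-sum
row 0: Σ corner-gray over 6 cells = 3448  → 8.8918
row 1: Σ corner-gray over 6 cells = 3433  → 8.8531
row 2: Σ corner-gray over 6 cells = 2960  → 7.6333
row 3: Σ corner-gray over 6 cells = 3210  → 8.2780
Σ rows: total corner-gray = 13051  → 33.6562 mm³


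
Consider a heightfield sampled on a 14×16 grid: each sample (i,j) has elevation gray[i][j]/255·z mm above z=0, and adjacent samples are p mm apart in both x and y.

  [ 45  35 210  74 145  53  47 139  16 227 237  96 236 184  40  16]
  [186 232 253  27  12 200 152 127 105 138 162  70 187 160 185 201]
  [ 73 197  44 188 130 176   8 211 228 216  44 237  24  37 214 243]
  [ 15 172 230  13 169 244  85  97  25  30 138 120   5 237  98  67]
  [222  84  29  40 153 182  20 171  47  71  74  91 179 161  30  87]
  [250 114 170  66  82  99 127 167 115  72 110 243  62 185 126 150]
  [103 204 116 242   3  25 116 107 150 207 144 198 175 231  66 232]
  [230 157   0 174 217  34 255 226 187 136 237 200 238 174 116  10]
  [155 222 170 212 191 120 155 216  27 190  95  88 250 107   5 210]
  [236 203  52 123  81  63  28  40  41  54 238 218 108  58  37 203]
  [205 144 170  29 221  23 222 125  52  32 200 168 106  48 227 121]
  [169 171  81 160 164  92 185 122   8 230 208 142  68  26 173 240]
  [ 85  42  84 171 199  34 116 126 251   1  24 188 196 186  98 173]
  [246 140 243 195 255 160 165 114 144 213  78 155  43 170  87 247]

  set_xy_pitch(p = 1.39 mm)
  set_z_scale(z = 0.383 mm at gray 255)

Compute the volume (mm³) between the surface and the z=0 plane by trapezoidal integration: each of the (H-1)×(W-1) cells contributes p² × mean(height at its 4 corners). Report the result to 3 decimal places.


74.751

height_mm = gray/255 × 0.383; cell vol = 1.39² × mean(4 corners)
unit = 1.39² × 0.383 / (4×255) = 0.000725485 mm³ per gray-sum
row 0: Σ corner-gray over 15 cells = 7946  → 5.7647
row 1: Σ corner-gray over 15 cells = 8631  → 6.2617
row 2: Σ corner-gray over 15 cells = 7632  → 5.5369
row 3: Σ corner-gray over 15 cells = 6381  → 4.6293
row 4: Σ corner-gray over 15 cells = 6849  → 4.9688
row 5: Σ corner-gray over 15 cells = 8179  → 5.9337
row 6: Σ corner-gray over 15 cells = 9245  → 6.7071
row 7: Σ corner-gray over 15 cells = 9403  → 6.8217
row 8: Σ corner-gray over 15 cells = 7588  → 5.5050
row 9: Σ corner-gray over 15 cells = 6987  → 5.0690
row 10: Σ corner-gray over 15 cells = 7929  → 5.7524
row 11: Σ corner-gray over 15 cells = 7759  → 5.6290
row 12: Σ corner-gray over 15 cells = 8507  → 6.1717
Σ rows: total corner-gray = 103036  → 74.7510 mm³


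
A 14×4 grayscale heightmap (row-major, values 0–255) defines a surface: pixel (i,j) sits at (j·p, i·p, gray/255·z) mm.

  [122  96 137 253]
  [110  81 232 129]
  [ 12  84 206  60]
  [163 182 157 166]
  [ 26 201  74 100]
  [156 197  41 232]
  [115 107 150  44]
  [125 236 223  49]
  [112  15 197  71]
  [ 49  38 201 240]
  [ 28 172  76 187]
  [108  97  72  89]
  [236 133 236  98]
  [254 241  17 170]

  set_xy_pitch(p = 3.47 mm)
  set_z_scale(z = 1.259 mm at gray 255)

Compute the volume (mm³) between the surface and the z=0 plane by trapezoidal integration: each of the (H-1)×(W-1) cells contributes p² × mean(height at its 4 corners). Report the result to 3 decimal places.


height_mm = gray/255 × 1.259; cell vol = 3.47² × mean(4 corners)
unit = 3.47² × 1.259 / (4×255) = 0.0148622 mm³ per gray-sum
row 0: Σ corner-gray over 3 cells = 1706  → 25.3550
row 1: Σ corner-gray over 3 cells = 1517  → 22.5460
row 2: Σ corner-gray over 3 cells = 1659  → 24.6565
row 3: Σ corner-gray over 3 cells = 1683  → 25.0132
row 4: Σ corner-gray over 3 cells = 1540  → 22.8879
row 5: Σ corner-gray over 3 cells = 1537  → 22.8433
row 6: Σ corner-gray over 3 cells = 1765  → 26.2319
row 7: Σ corner-gray over 3 cells = 1699  → 25.2510
row 8: Σ corner-gray over 3 cells = 1374  → 20.4207
row 9: Σ corner-gray over 3 cells = 1478  → 21.9664
row 10: Σ corner-gray over 3 cells = 1246  → 18.5184
row 11: Σ corner-gray over 3 cells = 1607  → 23.8836
row 12: Σ corner-gray over 3 cells = 2012  → 29.9028
Σ rows: total corner-gray = 20823  → 309.4766 mm³

309.477


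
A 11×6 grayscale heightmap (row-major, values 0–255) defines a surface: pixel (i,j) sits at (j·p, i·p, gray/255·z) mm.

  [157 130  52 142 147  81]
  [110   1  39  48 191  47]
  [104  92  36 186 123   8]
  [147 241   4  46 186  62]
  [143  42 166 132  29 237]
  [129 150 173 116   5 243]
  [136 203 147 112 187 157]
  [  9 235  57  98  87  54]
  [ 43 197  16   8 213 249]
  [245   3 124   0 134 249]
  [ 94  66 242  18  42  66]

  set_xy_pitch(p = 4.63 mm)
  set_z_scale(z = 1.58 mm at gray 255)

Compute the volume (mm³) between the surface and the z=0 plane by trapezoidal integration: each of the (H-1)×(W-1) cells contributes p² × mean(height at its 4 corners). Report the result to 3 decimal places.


height_mm = gray/255 × 1.58; cell vol = 4.63² × mean(4 corners)
unit = 4.63² × 1.58 / (4×255) = 0.0332062 mm³ per gray-sum
row 0: Σ corner-gray over 5 cells = 1895  → 62.9257
row 1: Σ corner-gray over 5 cells = 1701  → 56.4837
row 2: Σ corner-gray over 5 cells = 2149  → 71.3601
row 3: Σ corner-gray over 5 cells = 2281  → 75.7433
row 4: Σ corner-gray over 5 cells = 2378  → 78.9643
row 5: Σ corner-gray over 5 cells = 2851  → 94.6708
row 6: Σ corner-gray over 5 cells = 2608  → 86.6017
row 7: Σ corner-gray over 5 cells = 2177  → 72.2899
row 8: Σ corner-gray over 5 cells = 2176  → 72.2566
row 9: Σ corner-gray over 5 cells = 1912  → 63.4902
Σ rows: total corner-gray = 22128  → 734.7863 mm³

734.786


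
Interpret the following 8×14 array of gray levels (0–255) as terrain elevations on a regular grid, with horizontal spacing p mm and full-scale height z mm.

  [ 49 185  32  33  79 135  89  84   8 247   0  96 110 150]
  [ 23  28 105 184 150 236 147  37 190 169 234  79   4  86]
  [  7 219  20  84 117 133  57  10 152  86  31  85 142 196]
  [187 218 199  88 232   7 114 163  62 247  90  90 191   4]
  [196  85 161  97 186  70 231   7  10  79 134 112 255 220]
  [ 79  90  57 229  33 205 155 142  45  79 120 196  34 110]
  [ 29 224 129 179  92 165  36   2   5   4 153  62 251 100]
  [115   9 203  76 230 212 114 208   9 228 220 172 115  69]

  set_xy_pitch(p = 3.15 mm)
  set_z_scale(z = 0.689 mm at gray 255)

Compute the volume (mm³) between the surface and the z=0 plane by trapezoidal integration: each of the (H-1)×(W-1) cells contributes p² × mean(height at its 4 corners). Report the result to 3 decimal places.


height_mm = gray/255 × 0.689; cell vol = 3.15² × mean(4 corners)
unit = 3.15² × 0.689 / (4×255) = 0.00670255 mm³ per gray-sum
row 0: Σ corner-gray over 13 cells = 5630  → 37.7354
row 1: Σ corner-gray over 13 cells = 5710  → 38.2716
row 2: Σ corner-gray over 13 cells = 6068  → 40.6711
row 3: Σ corner-gray over 13 cells = 6863  → 45.9996
row 4: Σ corner-gray over 13 cells = 6229  → 41.7502
row 5: Σ corner-gray over 13 cells = 5692  → 38.1509
row 6: Σ corner-gray over 13 cells = 6509  → 43.6269
Σ rows: total corner-gray = 42701  → 286.2057 mm³

286.206


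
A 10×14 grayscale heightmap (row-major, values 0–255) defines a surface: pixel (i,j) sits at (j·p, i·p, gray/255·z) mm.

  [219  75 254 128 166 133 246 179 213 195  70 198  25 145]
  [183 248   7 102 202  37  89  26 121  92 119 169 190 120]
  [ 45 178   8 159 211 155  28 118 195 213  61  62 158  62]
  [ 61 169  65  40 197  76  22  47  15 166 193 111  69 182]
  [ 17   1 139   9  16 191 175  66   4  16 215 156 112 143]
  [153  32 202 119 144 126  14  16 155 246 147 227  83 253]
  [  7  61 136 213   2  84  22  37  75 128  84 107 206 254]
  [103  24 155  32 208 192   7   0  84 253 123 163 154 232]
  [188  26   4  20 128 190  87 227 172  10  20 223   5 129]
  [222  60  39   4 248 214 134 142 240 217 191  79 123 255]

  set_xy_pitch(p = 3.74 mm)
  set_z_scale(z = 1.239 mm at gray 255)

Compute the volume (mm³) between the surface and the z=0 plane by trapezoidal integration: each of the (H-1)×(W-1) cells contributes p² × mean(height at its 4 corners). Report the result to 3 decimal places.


914.361

height_mm = gray/255 × 1.239; cell vol = 3.74² × mean(4 corners)
unit = 3.74² × 1.239 / (4×255) = 0.0169908 mm³ per gray-sum
row 0: Σ corner-gray over 13 cells = 7235  → 122.9286
row 1: Σ corner-gray over 13 cells = 6306  → 107.1441
row 2: Σ corner-gray over 13 cells = 5782  → 98.2409
row 3: Σ corner-gray over 13 cells = 4943  → 83.9856
row 4: Σ corner-gray over 13 cells = 5788  → 98.3429
row 5: Σ corner-gray over 13 cells = 5999  → 101.9279
row 6: Σ corner-gray over 13 cells = 5696  → 96.7797
row 7: Σ corner-gray over 13 cells = 5666  → 96.2700
row 8: Σ corner-gray over 13 cells = 6400  → 108.7412
Σ rows: total corner-gray = 53815  → 914.3610 mm³


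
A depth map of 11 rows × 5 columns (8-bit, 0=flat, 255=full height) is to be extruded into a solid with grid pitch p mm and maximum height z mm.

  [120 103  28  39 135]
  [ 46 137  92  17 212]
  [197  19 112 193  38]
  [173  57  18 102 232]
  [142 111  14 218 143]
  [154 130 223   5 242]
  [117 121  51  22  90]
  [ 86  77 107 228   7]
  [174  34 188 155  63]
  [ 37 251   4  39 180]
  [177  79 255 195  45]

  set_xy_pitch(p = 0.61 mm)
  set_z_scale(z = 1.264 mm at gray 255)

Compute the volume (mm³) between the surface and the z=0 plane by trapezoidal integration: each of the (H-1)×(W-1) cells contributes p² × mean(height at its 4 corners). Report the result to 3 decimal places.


8.042

height_mm = gray/255 × 1.264; cell vol = 0.61² × mean(4 corners)
unit = 0.61² × 1.264 / (4×255) = 0.000461112 mm³ per gray-sum
row 0: Σ corner-gray over 4 cells = 1345  → 0.6202
row 1: Σ corner-gray over 4 cells = 1633  → 0.7530
row 2: Σ corner-gray over 4 cells = 1642  → 0.7571
row 3: Σ corner-gray over 4 cells = 1730  → 0.7977
row 4: Σ corner-gray over 4 cells = 2083  → 0.9605
row 5: Σ corner-gray over 4 cells = 1707  → 0.7871
row 6: Σ corner-gray over 4 cells = 1512  → 0.6972
row 7: Σ corner-gray over 4 cells = 1908  → 0.8798
row 8: Σ corner-gray over 4 cells = 1796  → 0.8282
row 9: Σ corner-gray over 4 cells = 2085  → 0.9614
Σ rows: total corner-gray = 17441  → 8.0423 mm³


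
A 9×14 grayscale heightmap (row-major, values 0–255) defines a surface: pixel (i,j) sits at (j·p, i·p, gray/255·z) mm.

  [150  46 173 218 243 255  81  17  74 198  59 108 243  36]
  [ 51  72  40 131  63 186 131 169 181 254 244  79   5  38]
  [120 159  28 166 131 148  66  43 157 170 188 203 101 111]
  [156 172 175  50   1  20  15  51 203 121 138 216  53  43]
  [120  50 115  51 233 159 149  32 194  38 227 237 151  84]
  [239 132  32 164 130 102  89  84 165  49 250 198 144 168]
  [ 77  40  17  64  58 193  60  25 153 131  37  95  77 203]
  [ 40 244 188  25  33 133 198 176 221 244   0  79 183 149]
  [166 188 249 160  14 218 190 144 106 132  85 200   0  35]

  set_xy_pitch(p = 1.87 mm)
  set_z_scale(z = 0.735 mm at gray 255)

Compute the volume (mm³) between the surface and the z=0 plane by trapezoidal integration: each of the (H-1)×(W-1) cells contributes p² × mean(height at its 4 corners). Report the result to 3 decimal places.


height_mm = gray/255 × 0.735; cell vol = 1.87² × mean(4 corners)
unit = 1.87² × 0.735 / (4×255) = 0.00251983 mm³ per gray-sum
row 0: Σ corner-gray over 13 cells = 6815  → 17.1726
row 1: Σ corner-gray over 13 cells = 6550  → 16.5049
row 2: Σ corner-gray over 13 cells = 5980  → 15.0686
row 3: Σ corner-gray over 13 cells = 6105  → 15.3835
row 4: Σ corner-gray over 13 cells = 6961  → 17.5405
row 5: Σ corner-gray over 13 cells = 5665  → 14.2748
row 6: Σ corner-gray over 13 cells = 5817  → 14.6578
row 7: Σ corner-gray over 13 cells = 7210  → 18.1679
Σ rows: total corner-gray = 51103  → 128.7706 mm³

128.771


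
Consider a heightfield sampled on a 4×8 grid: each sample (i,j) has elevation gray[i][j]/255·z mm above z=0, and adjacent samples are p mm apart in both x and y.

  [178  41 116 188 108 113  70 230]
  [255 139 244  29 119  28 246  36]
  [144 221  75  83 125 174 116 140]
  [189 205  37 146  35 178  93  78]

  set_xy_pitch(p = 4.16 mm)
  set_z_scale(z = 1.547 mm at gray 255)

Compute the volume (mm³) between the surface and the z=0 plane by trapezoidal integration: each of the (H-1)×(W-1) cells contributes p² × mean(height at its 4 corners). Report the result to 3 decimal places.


285.592

height_mm = gray/255 × 1.547; cell vol = 4.16² × mean(4 corners)
unit = 4.16² × 1.547 / (4×255) = 0.0262468 mm³ per gray-sum
row 0: Σ corner-gray over 7 cells = 3581  → 93.9899
row 1: Σ corner-gray over 7 cells = 3773  → 99.0293
row 2: Σ corner-gray over 7 cells = 3527  → 92.5726
Σ rows: total corner-gray = 10881  → 285.5917 mm³


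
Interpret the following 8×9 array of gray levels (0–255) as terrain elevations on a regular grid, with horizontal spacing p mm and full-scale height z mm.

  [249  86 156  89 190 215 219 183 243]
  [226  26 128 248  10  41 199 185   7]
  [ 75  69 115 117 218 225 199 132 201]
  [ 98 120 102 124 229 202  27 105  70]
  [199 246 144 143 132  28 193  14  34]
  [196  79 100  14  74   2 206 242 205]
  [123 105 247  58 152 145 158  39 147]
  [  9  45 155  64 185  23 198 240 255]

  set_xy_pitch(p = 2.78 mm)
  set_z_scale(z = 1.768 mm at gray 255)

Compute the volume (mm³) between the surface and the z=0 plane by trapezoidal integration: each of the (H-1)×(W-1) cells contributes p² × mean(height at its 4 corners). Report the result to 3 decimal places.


393.598

height_mm = gray/255 × 1.768; cell vol = 2.78² × mean(4 corners)
unit = 2.78² × 1.768 / (4×255) = 0.0133959 mm³ per gray-sum
row 0: Σ corner-gray over 8 cells = 4675  → 62.6258
row 1: Σ corner-gray over 8 cells = 4333  → 58.0444
row 2: Σ corner-gray over 8 cells = 4412  → 59.1027
row 3: Σ corner-gray over 8 cells = 4019  → 53.8381
row 4: Σ corner-gray over 8 cells = 3868  → 51.8153
row 5: Σ corner-gray over 8 cells = 3913  → 52.4181
row 6: Σ corner-gray over 8 cells = 4162  → 55.7537
Σ rows: total corner-gray = 29382  → 393.5981 mm³


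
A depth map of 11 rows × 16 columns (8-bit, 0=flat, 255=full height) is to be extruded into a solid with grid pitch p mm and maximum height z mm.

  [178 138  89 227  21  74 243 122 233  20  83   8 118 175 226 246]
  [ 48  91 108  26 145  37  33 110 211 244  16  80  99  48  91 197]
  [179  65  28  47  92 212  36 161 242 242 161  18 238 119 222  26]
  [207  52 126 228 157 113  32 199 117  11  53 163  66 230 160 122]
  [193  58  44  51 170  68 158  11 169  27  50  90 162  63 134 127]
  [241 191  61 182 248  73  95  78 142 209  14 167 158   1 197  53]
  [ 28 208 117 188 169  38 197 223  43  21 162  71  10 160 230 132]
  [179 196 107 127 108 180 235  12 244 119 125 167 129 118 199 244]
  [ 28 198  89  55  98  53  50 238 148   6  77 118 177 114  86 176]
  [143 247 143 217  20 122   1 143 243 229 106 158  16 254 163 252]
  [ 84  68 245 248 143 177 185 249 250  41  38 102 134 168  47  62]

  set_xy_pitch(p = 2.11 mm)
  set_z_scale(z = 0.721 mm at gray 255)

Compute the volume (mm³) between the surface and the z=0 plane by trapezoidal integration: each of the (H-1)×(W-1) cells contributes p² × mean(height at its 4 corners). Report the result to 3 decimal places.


237.135

height_mm = gray/255 × 0.721; cell vol = 2.11² × mean(4 corners)
unit = 2.11² × 0.721 / (4×255) = 0.00314702 mm³ per gray-sum
row 0: Σ corner-gray over 15 cells = 6901  → 21.7176
row 1: Σ corner-gray over 15 cells = 6894  → 21.6956
row 2: Σ corner-gray over 15 cells = 7714  → 24.2761
row 3: Σ corner-gray over 15 cells = 6573  → 20.6854
row 4: Σ corner-gray over 15 cells = 6756  → 21.2613
row 5: Σ corner-gray over 15 cells = 7760  → 24.4209
row 6: Σ corner-gray over 15 cells = 8389  → 26.4004
row 7: Σ corner-gray over 15 cells = 7773  → 24.4618
row 8: Σ corner-gray over 15 cells = 7737  → 24.3485
row 9: Σ corner-gray over 15 cells = 8855  → 27.8669
Σ rows: total corner-gray = 75352  → 237.1345 mm³


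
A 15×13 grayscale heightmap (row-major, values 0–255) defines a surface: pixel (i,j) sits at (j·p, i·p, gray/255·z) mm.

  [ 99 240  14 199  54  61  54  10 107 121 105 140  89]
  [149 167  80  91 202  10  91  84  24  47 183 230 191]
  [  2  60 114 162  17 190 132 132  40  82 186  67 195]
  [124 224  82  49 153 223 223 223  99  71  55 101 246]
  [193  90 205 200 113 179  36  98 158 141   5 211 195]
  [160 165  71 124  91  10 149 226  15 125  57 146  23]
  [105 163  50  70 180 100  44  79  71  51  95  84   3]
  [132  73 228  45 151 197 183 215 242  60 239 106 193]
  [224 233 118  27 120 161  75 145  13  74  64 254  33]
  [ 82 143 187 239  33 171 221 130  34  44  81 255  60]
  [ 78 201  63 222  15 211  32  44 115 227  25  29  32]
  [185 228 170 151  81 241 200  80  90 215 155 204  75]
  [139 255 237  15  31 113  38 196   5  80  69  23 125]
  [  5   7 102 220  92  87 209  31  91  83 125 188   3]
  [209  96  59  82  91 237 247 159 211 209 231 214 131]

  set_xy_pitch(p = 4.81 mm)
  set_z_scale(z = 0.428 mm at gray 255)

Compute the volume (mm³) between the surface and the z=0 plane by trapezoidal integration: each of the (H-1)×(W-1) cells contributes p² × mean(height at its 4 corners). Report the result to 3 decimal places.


height_mm = gray/255 × 0.428; cell vol = 4.81² × mean(4 corners)
unit = 4.81² × 0.428 / (4×255) = 0.00970809 mm³ per gray-sum
row 0: Σ corner-gray over 12 cells = 5156  → 50.0549
row 1: Σ corner-gray over 12 cells = 5319  → 51.6373
row 2: Σ corner-gray over 12 cells = 5937  → 57.6369
row 3: Σ corner-gray over 12 cells = 6636  → 64.4229
row 4: Σ corner-gray over 12 cells = 5801  → 56.3166
row 5: Σ corner-gray over 12 cells = 4623  → 44.8805
row 6: Σ corner-gray over 12 cells = 5885  → 57.1321
row 7: Σ corner-gray over 12 cells = 6628  → 64.3452
row 8: Σ corner-gray over 12 cells = 6043  → 58.6660
row 9: Σ corner-gray over 12 cells = 5696  → 55.2973
row 10: Σ corner-gray over 12 cells = 6368  → 61.8211
row 11: Σ corner-gray over 12 cells = 6278  → 60.9474
row 12: Σ corner-gray over 12 cells = 4866  → 47.2396
row 13: Σ corner-gray over 12 cells = 6490  → 63.0055
Σ rows: total corner-gray = 81726  → 793.4033 mm³

793.403


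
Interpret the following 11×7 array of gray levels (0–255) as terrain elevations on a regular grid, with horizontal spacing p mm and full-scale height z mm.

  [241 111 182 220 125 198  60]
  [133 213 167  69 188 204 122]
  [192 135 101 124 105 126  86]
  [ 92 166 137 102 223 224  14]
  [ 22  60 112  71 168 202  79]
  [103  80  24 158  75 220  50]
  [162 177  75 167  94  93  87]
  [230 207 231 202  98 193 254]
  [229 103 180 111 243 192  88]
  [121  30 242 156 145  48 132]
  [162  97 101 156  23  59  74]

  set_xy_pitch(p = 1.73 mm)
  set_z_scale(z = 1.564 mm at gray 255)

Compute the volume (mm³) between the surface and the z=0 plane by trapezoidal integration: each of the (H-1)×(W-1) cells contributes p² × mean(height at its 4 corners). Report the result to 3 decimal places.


152.528

height_mm = gray/255 × 1.564; cell vol = 1.73² × mean(4 corners)
unit = 1.73² × 1.564 / (4×255) = 0.00458911 mm³ per gray-sum
row 0: Σ corner-gray over 6 cells = 3910  → 17.9434
row 1: Σ corner-gray over 6 cells = 3397  → 15.5892
row 2: Σ corner-gray over 6 cells = 3270  → 15.0064
row 3: Σ corner-gray over 6 cells = 3137  → 14.3960
row 4: Σ corner-gray over 6 cells = 2594  → 11.9042
row 5: Σ corner-gray over 6 cells = 2728  → 12.5191
row 6: Σ corner-gray over 6 cells = 3807  → 17.4708
row 7: Σ corner-gray over 6 cells = 4321  → 19.8296
row 8: Σ corner-gray over 6 cells = 3470  → 15.9242
row 9: Σ corner-gray over 6 cells = 2603  → 11.9455
Σ rows: total corner-gray = 33237  → 152.5284 mm³


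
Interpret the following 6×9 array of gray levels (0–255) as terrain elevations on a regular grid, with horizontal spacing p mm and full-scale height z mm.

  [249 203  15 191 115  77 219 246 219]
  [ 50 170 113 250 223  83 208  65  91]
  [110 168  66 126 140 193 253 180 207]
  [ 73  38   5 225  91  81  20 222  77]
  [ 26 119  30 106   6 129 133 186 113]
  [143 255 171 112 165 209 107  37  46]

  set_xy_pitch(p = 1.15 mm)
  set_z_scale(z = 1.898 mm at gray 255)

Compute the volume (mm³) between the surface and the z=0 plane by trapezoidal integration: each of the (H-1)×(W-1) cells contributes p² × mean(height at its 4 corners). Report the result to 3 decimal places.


51.460

height_mm = gray/255 × 1.898; cell vol = 1.15² × mean(4 corners)
unit = 1.15² × 1.898 / (4×255) = 0.00246089 mm³ per gray-sum
row 0: Σ corner-gray over 8 cells = 4965  → 12.2183
row 1: Σ corner-gray over 8 cells = 4934  → 12.1420
row 2: Σ corner-gray over 8 cells = 4083  → 10.0478
row 3: Σ corner-gray over 8 cells = 3071  → 7.5574
row 4: Σ corner-gray over 8 cells = 3858  → 9.4941
Σ rows: total corner-gray = 20911  → 51.4596 mm³


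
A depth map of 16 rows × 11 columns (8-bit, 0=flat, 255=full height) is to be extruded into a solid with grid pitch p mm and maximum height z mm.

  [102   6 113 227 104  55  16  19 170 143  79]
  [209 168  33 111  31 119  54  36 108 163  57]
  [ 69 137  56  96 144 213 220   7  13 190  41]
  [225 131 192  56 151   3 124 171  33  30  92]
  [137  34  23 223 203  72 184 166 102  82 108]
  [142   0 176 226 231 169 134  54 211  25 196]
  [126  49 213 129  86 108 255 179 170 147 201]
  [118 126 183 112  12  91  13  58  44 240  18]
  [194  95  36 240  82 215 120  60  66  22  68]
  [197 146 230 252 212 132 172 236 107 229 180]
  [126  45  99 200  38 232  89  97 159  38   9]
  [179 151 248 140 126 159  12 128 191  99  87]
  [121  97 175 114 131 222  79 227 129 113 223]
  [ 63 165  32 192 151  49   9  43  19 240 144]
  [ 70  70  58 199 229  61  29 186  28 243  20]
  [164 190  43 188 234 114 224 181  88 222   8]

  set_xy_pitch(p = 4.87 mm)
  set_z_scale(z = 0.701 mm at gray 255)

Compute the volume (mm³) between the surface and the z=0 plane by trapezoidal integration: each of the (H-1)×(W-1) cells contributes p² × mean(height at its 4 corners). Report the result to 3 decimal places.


1204.847

height_mm = gray/255 × 0.701; cell vol = 4.87² × mean(4 corners)
unit = 4.87² × 0.701 / (4×255) = 0.0162996 mm³ per gray-sum
row 0: Σ corner-gray over 10 cells = 3799  → 61.9220
row 1: Σ corner-gray over 10 cells = 4174  → 68.0343
row 2: Σ corner-gray over 10 cells = 4361  → 71.0824
row 3: Σ corner-gray over 10 cells = 4522  → 73.7066
row 4: Σ corner-gray over 10 cells = 5213  → 84.9696
row 5: Σ corner-gray over 10 cells = 5789  → 94.3581
row 6: Σ corner-gray over 10 cells = 4893  → 79.7537
row 7: Σ corner-gray over 10 cells = 4028  → 65.6546
row 8: Σ corner-gray over 10 cells = 5943  → 96.8683
row 9: Σ corner-gray over 10 cells = 5938  → 96.7868
row 10: Σ corner-gray over 10 cells = 4903  → 79.9167
row 11: Σ corner-gray over 10 cells = 5692  → 92.7771
row 12: Σ corner-gray over 10 cells = 4925  → 80.2753
row 13: Σ corner-gray over 10 cells = 4303  → 70.1370
row 14: Σ corner-gray over 10 cells = 5436  → 88.6044
Σ rows: total corner-gray = 73919  → 1204.8469 mm³
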